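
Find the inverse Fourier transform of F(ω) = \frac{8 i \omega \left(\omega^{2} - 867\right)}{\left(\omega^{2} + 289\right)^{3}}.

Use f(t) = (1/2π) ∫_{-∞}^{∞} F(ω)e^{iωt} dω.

f(t) = 2 t e^{- 17 \left|{t}\right|} \left|{t}\right|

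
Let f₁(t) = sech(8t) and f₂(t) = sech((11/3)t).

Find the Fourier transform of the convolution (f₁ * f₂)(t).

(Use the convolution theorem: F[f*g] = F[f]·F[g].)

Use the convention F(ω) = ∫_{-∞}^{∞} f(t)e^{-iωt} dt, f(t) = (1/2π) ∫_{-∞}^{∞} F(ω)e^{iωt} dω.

F[f₁*f₂](ω) = \frac{3 \pi^{2}}{88 \cosh{\left(\frac{\pi \omega}{16} \right)} \cosh{\left(\frac{3 \pi \omega}{22} \right)}}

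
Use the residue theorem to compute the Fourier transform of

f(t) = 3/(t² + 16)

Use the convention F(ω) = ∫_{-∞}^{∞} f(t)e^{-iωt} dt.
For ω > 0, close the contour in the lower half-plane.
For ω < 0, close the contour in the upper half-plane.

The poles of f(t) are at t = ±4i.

Let g(z) = f(z)e^{-iωz}; for large |z| the factor e^{-iωz} decays in the lower half-plane when ω > 0 and in the upper half-plane when ω < 0.

Case ω > 0 (lower half-plane, clockwise contour ⇒ F(ω) = -2πi·ΣRes):
  Res_{z = - 4 i} g(z) = \frac{3 i e^{- 4 \omega}}{8}
  F(ω) = -2πi·ΣRes = \frac{3 \pi e^{- 4 \omega}}{4}

Case ω < 0 (upper half-plane, counterclockwise contour ⇒ F(ω) = +2πi·ΣRes):
  Res_{z = 4 i} g(z) = - \frac{3 i e^{4 \omega}}{8}
  F(ω) = 2πi·ΣRes = \frac{3 \pi e^{4 \omega}}{4}

Both cases combine into a single formula in |ω|:

F(ω) = \frac{3 \pi e^{- 4 \left|{\omega}\right|}}{4}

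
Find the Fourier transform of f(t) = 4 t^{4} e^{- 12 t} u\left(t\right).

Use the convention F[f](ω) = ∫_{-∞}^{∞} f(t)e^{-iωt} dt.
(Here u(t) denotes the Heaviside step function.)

F(ω) = \frac{96}{\left(i \omega + 12\right)^{5}}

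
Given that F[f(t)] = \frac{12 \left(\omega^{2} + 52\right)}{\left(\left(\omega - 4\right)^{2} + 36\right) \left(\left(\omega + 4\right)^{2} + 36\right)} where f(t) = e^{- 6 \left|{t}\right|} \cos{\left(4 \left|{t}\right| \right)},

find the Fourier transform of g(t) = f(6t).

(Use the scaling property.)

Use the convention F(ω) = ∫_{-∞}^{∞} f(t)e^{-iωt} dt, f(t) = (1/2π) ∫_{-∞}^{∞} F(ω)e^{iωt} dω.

F[g](ω) = \frac{72 \left(\omega^{2} + 1872\right)}{\omega^{4} + 1440 \omega^{2} + 3504384}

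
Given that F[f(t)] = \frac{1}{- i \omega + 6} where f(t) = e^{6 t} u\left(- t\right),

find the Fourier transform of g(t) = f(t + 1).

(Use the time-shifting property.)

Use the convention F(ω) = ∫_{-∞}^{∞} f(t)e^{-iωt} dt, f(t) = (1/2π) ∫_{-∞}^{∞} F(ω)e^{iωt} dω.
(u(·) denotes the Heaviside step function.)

F[g](ω) = - \frac{e^{i \omega}}{i \omega - 6}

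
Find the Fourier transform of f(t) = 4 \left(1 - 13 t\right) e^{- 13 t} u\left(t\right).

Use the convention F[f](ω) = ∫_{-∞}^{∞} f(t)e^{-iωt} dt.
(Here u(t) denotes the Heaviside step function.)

F(ω) = \frac{4 i \omega}{- \omega^{2} + 26 i \omega + 169}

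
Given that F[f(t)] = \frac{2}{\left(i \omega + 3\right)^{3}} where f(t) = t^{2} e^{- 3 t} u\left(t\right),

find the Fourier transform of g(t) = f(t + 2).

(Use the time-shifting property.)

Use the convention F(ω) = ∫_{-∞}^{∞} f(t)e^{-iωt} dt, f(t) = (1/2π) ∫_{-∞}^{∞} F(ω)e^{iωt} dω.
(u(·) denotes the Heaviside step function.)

F[g](ω) = \frac{2 e^{2 i \omega}}{\left(i \omega + 3\right)^{3}}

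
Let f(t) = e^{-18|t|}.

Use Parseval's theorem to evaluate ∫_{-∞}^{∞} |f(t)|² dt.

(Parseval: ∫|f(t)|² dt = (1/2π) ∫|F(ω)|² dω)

∫|f(t)|² dt = \frac{1}{18}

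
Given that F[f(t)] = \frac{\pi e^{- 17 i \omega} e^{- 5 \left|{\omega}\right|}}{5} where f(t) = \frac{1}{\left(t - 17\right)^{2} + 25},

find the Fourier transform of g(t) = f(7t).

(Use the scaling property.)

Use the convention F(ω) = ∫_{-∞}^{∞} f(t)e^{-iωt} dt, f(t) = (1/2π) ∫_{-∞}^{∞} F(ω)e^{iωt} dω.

F[g](ω) = \frac{\pi e^{- \frac{17 i \omega}{7} - \frac{5 \left|{\omega}\right|}{7}}}{35}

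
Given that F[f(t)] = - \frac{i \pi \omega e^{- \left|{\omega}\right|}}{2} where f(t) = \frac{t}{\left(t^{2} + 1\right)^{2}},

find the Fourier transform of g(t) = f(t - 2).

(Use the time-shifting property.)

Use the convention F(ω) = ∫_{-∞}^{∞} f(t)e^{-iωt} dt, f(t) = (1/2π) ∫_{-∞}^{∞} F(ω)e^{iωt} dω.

F[g](ω) = - \frac{i \pi \omega e^{- 2 i \omega - \left|{\omega}\right|}}{2}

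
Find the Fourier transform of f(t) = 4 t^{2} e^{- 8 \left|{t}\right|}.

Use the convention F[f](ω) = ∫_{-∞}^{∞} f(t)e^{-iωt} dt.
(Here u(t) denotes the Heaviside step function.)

F(ω) = \frac{128 \left(64 - 3 \omega^{2}\right)}{\left(\omega^{2} + 64\right)^{3}}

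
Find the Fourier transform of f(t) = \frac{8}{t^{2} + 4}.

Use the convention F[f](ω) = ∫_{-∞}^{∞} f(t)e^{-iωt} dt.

F(ω) = 4 \pi e^{- 2 \left|{\omega}\right|}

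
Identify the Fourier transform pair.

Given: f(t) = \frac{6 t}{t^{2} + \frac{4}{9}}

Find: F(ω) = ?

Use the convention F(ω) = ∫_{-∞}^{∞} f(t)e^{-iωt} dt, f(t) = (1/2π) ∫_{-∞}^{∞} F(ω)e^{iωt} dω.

F(ω) = - 6 i \pi e^{- \frac{2 \left|{\omega}\right|}{3}} \operatorname{sign}{\left(\omega \right)}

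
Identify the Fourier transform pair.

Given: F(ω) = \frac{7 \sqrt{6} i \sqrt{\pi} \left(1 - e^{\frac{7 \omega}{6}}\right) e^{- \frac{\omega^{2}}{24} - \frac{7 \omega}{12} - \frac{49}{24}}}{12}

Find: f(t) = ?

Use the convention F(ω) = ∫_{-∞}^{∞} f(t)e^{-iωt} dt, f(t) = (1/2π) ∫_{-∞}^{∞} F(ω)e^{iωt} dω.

f(t) = 7 e^{- 6 t^{2}} \sin{\left(7 t \right)}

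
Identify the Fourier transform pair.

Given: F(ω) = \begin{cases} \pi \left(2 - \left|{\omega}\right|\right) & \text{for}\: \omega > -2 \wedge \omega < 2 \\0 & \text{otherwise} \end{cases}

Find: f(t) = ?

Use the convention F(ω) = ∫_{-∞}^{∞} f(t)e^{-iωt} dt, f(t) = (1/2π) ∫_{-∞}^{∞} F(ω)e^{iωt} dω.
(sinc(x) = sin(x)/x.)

f(t) = 2 \operatorname{sinc}^{2}{\left(t \right)}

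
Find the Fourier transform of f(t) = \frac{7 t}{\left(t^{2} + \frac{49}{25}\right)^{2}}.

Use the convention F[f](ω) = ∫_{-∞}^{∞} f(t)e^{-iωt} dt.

F(ω) = - \frac{5 i \pi \omega e^{- \frac{7 \left|{\omega}\right|}{5}}}{2}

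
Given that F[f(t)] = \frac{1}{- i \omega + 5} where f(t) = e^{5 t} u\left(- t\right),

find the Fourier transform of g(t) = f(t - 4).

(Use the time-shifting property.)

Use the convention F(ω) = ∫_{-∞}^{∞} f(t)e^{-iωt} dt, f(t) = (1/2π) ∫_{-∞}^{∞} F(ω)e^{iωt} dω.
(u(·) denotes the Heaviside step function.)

F[g](ω) = \frac{i e^{- 4 i \omega}}{\omega + 5 i}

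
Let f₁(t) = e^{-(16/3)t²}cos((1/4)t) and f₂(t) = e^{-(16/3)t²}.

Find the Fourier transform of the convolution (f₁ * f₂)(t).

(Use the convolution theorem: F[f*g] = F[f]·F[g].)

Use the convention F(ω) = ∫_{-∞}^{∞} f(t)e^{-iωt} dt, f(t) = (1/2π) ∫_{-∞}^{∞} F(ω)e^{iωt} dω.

F[f₁*f₂](ω) = \frac{3 \pi \left(e^{\frac{3 \omega}{64}} + 1\right) e^{- \frac{3 \omega^{2}}{32} - \frac{3 \omega}{128} - \frac{3}{1024}}}{32}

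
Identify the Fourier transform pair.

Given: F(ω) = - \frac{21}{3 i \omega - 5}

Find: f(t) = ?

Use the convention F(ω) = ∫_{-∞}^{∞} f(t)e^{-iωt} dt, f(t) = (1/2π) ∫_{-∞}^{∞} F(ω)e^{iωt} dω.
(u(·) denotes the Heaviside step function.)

f(t) = 7 e^{\frac{5 t}{3}} u\left(- t\right)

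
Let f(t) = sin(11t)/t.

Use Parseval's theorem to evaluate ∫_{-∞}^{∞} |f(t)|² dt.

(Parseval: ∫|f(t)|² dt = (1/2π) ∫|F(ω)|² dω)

∫|f(t)|² dt = 11 \pi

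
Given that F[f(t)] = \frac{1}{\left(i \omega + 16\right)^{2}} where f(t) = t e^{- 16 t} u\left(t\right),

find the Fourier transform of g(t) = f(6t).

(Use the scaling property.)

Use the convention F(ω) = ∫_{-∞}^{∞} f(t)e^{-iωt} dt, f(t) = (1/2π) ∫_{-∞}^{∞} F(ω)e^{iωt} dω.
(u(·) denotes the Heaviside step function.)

F[g](ω) = \frac{6}{\left(i \omega + 96\right)^{2}}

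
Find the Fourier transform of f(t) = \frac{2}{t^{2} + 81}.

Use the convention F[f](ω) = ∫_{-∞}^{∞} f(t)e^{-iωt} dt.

F(ω) = \frac{2 \pi e^{- 9 \left|{\omega}\right|}}{9}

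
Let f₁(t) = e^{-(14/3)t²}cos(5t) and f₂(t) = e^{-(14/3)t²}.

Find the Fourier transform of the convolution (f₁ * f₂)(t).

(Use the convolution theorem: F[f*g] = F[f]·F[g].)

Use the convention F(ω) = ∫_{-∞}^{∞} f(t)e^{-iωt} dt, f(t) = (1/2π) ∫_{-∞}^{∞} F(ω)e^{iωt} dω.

F[f₁*f₂](ω) = \frac{3 \pi \left(e^{\frac{15 \omega}{14}} + 1\right) e^{- \frac{3 \omega^{2}}{28} - \frac{15 \omega}{28} - \frac{75}{56}}}{28}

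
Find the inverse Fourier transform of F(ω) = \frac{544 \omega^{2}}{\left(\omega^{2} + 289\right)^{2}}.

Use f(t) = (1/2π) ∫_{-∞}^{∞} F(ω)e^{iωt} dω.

f(t) = 8 \left(1 - 17 \left|{t}\right|\right) e^{- 17 \left|{t}\right|}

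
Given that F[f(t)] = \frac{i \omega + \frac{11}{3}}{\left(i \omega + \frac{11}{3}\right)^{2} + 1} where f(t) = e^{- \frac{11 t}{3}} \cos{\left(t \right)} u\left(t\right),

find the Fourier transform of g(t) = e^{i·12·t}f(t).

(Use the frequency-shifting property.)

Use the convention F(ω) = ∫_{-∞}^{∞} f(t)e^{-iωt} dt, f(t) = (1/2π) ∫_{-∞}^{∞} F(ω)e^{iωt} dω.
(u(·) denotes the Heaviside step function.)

F[g](ω) = \frac{3 \left(3 i \left(\omega - 12\right) + 11\right)}{\left(3 i \left(\omega - 12\right) + 11\right)^{2} + 9}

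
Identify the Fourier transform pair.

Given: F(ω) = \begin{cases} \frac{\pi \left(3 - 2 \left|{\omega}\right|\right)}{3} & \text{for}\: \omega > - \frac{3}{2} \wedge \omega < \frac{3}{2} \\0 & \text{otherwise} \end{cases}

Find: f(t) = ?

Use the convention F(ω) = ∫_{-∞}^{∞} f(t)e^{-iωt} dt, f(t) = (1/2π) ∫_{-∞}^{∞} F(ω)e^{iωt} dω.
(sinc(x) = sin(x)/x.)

f(t) = \frac{3 \operatorname{sinc}^{2}{\left(\frac{3 t}{4} \right)}}{4}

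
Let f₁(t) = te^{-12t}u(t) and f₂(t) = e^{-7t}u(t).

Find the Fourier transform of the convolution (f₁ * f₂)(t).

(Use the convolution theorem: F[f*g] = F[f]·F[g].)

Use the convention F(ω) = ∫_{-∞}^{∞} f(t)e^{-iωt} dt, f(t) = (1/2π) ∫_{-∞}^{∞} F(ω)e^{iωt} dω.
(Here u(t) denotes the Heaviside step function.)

F[f₁*f₂](ω) = \frac{1}{\left(i \omega + 7\right) \left(i \omega + 12\right)^{2}}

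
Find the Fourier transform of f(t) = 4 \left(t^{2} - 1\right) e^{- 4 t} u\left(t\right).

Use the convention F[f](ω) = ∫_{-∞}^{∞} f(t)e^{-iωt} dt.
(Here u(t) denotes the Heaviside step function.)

F(ω) = \frac{4 \left(2 i \omega - \left(i \omega + 4\right)^{3} + 8\right)}{\left(i \omega + 4\right)^{4}}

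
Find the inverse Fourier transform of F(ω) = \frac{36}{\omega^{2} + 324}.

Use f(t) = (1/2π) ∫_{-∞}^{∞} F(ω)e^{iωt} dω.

f(t) = e^{- 18 \left|{t}\right|}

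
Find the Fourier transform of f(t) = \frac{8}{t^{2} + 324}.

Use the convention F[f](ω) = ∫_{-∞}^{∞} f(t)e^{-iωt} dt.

F(ω) = \frac{4 \pi e^{- 18 \left|{\omega}\right|}}{9}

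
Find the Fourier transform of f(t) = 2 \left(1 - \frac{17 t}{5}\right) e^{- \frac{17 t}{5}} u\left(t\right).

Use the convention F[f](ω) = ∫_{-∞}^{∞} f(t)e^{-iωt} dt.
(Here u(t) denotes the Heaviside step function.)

F(ω) = \frac{50 i \omega}{- 25 \omega^{2} + 170 i \omega + 289}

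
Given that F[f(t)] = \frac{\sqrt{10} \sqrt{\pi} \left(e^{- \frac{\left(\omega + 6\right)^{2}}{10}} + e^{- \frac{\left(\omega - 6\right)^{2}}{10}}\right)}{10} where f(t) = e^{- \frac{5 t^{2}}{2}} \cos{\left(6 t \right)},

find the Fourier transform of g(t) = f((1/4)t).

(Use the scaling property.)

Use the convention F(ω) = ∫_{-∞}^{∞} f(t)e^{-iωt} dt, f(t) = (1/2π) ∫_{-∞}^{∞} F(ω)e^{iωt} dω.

F[g](ω) = \frac{2 \sqrt{10} \sqrt{\pi} \left(e^{\frac{48 \omega}{5}} + 1\right) e^{- \frac{8 \omega^{2}}{5} - \frac{24 \omega}{5} - \frac{18}{5}}}{5}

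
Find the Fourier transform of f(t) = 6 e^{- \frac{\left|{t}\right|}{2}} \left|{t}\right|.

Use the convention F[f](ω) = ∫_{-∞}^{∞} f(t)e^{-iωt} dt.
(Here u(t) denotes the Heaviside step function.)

F(ω) = \frac{48 \left(1 - 4 \omega^{2}\right)}{\left(4 \omega^{2} + 1\right)^{2}}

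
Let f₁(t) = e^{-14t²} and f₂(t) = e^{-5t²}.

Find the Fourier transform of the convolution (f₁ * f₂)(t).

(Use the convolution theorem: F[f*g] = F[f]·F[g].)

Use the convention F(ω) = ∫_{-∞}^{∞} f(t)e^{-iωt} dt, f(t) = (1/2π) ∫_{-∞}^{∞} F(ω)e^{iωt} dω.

F[f₁*f₂](ω) = \frac{\sqrt{70} \pi e^{- \frac{19 \omega^{2}}{280}}}{70}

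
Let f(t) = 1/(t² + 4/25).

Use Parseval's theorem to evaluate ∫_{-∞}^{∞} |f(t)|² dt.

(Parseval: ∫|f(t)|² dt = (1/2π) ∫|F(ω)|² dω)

∫|f(t)|² dt = \frac{125 \pi}{16}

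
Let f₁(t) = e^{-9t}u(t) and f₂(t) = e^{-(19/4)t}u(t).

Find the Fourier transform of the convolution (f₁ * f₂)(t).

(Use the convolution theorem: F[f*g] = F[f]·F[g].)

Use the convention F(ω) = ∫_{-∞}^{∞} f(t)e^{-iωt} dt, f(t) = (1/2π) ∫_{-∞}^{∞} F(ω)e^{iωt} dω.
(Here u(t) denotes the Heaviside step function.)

F[f₁*f₂](ω) = \frac{4}{\left(i \omega + 9\right) \left(4 i \omega + 19\right)}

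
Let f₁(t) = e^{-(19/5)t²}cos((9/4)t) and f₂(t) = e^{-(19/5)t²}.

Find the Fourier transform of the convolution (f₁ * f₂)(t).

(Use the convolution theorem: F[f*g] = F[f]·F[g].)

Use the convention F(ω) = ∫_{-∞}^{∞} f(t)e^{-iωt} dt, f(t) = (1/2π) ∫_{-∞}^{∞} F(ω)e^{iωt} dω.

F[f₁*f₂](ω) = \frac{5 \pi \left(e^{\frac{45 \omega}{76}} + 1\right) e^{- \frac{5 \omega^{2}}{38} - \frac{45 \omega}{152} - \frac{405}{1216}}}{38}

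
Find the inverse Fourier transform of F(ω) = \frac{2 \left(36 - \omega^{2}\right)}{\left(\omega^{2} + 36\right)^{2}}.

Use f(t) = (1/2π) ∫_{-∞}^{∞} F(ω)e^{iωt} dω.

f(t) = e^{- 6 \left|{t}\right|} \left|{t}\right|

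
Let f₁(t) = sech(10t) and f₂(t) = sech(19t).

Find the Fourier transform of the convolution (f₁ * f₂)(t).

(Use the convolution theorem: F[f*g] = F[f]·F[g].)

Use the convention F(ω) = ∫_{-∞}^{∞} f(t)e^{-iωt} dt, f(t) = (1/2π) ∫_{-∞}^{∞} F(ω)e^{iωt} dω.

F[f₁*f₂](ω) = \frac{\pi^{2}}{190 \cosh{\left(\frac{\pi \omega}{38} \right)} \cosh{\left(\frac{\pi \omega}{20} \right)}}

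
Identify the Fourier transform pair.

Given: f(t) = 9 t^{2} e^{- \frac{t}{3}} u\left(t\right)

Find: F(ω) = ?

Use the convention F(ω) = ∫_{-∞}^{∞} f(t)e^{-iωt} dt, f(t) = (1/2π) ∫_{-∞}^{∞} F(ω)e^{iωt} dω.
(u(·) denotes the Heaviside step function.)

F(ω) = \frac{486}{\left(3 i \omega + 1\right)^{3}}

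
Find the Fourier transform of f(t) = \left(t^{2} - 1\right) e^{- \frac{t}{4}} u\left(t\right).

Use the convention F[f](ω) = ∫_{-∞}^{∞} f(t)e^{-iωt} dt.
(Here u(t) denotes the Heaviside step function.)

F(ω) = \frac{4 \left(128 i \omega - \left(4 i \omega + 1\right)^{3} + 32\right)}{\left(4 i \omega + 1\right)^{4}}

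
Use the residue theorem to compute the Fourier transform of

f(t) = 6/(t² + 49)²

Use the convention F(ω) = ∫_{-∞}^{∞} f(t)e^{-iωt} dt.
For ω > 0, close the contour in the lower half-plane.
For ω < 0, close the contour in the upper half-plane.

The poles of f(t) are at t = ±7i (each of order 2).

Let g(z) = f(z)e^{-iωz}; for large |z| the factor e^{-iωz} decays in the lower half-plane when ω > 0 and in the upper half-plane when ω < 0.

Case ω > 0 (lower half-plane, clockwise contour ⇒ F(ω) = -2πi·ΣRes):
  Res_{z = - 7 i} g(z) = \frac{3 i \left(7 \omega + 1\right) e^{- 7 \omega}}{686} (pole of order 2)
  F(ω) = -2πi·ΣRes = \frac{3 \pi \left(7 \omega + 1\right) e^{- 7 \omega}}{343}

Case ω < 0 (upper half-plane, counterclockwise contour ⇒ F(ω) = +2πi·ΣRes):
  Res_{z = 7 i} g(z) = \frac{3 i \left(7 \omega - 1\right) e^{7 \omega}}{686} (pole of order 2)
  F(ω) = 2πi·ΣRes = \frac{3 \pi \left(1 - 7 \omega\right) e^{7 \omega}}{343}

Both cases combine into a single formula in |ω|:

F(ω) = \frac{3 \pi \left(7 \left|{\omega}\right| + 1\right) e^{- 7 \left|{\omega}\right|}}{343}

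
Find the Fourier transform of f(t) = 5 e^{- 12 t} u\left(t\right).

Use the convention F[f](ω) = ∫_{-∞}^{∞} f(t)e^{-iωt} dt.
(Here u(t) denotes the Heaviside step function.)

F(ω) = \frac{5}{i \omega + 12}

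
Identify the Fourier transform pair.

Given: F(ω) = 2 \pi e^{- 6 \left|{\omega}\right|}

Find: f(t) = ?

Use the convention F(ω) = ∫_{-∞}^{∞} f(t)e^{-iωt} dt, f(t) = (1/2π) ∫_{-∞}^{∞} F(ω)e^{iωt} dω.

f(t) = \frac{12}{t^{2} + 36}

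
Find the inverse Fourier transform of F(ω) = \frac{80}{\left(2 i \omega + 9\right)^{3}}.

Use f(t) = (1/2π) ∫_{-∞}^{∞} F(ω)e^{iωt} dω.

f(t) = 5 t^{2} e^{- \frac{9 t}{2}} u\left(t\right)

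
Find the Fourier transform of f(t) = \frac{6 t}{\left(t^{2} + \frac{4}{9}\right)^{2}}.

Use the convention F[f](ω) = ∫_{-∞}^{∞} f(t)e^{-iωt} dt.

F(ω) = - \frac{9 i \pi \omega e^{- \frac{2 \left|{\omega}\right|}{3}}}{2}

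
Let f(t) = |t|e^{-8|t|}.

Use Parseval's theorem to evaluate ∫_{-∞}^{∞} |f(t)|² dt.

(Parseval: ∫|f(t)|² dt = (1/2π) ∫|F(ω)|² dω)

∫|f(t)|² dt = \frac{1}{1024}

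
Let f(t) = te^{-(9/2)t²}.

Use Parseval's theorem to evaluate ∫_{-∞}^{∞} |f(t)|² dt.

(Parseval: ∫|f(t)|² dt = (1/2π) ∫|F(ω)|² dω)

∫|f(t)|² dt = \frac{\sqrt{\pi}}{54}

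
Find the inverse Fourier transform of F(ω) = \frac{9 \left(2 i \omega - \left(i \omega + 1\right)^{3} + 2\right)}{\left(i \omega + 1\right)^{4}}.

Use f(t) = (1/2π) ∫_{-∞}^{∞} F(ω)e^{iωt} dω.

f(t) = 9 \left(t^{2} - 1\right) e^{- t} u\left(t\right)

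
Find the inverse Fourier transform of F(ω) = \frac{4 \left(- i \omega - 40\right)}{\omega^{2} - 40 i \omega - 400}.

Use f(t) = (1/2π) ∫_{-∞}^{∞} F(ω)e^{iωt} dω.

f(t) = 4 \left(20 t + 1\right) e^{- 20 t} u\left(t\right)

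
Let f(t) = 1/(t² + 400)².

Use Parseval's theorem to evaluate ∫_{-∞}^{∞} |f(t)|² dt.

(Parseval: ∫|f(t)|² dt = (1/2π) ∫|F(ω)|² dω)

∫|f(t)|² dt = \frac{\pi}{4096000000}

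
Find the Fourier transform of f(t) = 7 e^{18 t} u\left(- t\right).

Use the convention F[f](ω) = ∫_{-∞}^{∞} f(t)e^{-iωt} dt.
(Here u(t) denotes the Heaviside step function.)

F(ω) = - \frac{7}{i \omega - 18}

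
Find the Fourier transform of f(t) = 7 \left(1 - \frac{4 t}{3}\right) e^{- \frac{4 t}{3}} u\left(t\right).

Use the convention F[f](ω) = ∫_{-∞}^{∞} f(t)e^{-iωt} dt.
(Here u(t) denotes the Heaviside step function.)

F(ω) = \frac{63 i \omega}{- 9 \omega^{2} + 24 i \omega + 16}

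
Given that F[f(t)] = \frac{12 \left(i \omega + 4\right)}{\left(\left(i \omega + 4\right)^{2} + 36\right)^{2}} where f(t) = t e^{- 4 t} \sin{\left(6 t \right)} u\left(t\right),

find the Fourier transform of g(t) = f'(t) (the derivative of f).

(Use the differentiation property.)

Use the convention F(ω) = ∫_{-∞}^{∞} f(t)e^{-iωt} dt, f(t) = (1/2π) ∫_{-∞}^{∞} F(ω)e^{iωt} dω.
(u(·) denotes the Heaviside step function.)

F[g](ω) = \frac{12 i \omega \left(i \omega + 4\right)}{\left(\left(i \omega + 4\right)^{2} + 36\right)^{2}}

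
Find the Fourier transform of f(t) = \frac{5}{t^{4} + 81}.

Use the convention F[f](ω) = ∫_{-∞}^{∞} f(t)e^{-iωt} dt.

F(ω) = \frac{5 \pi e^{- \frac{3 \sqrt{2} \left|{\omega}\right|}{2}} \sin{\left(\frac{3 \sqrt{2} \left|{\omega}\right|}{2} + \frac{\pi}{4} \right)}}{27}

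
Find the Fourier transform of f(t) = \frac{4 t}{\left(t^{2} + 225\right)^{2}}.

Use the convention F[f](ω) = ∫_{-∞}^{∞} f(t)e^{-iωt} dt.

F(ω) = - \frac{2 i \pi \omega e^{- 15 \left|{\omega}\right|}}{15}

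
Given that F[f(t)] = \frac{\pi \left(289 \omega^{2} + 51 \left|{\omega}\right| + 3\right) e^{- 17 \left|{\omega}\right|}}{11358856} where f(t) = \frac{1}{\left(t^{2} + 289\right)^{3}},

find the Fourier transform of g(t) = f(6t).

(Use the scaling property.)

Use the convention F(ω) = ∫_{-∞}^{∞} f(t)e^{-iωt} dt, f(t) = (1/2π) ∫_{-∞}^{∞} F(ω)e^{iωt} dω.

F[g](ω) = \frac{\pi \left(289 \omega^{2} + 306 \left|{\omega}\right| + 108\right) e^{- \frac{17 \left|{\omega}\right|}{6}}}{2453512896}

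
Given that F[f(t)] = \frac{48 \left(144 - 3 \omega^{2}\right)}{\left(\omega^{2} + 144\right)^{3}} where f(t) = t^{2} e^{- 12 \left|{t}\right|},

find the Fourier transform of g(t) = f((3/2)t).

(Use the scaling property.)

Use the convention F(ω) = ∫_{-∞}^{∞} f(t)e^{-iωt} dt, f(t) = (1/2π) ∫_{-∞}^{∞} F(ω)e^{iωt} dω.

F[g](ω) = \frac{486 \left(108 - \omega^{2}\right)}{\left(\omega^{2} + 324\right)^{3}}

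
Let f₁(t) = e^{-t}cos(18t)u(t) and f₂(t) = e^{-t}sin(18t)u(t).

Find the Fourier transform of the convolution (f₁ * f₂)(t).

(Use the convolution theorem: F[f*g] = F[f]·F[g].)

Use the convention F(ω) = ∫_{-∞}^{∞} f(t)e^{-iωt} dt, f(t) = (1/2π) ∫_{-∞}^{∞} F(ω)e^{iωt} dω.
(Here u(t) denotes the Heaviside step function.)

F[f₁*f₂](ω) = \frac{18 \left(i \omega + 1\right)}{\left(\left(i \omega + 1\right)^{2} + 324\right)^{2}}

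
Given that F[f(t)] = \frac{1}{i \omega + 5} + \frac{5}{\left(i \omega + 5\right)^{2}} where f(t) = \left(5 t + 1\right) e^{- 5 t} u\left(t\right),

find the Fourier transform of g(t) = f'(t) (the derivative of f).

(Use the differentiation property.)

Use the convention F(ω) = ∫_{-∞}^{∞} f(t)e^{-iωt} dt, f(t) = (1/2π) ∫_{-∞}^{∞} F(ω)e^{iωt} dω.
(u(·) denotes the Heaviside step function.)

F[g](ω) = \frac{\omega \left(\omega - 10 i\right)}{\omega^{2} - 10 i \omega - 25}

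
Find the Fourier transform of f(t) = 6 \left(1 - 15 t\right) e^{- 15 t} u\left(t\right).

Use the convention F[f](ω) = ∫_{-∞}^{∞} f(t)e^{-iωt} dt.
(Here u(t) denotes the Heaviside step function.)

F(ω) = \frac{6 i \omega}{- \omega^{2} + 30 i \omega + 225}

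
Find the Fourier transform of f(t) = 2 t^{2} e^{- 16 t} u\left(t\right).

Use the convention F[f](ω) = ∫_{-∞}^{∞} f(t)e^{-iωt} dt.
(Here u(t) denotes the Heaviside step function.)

F(ω) = \frac{4}{\left(i \omega + 16\right)^{3}}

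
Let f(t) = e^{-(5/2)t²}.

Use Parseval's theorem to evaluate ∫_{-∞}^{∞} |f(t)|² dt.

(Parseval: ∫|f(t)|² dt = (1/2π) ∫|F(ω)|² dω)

∫|f(t)|² dt = \frac{\sqrt{5} \sqrt{\pi}}{5}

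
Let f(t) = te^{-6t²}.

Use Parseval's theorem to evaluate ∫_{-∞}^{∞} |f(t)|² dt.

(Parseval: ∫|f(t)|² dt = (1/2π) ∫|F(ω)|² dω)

∫|f(t)|² dt = \frac{\sqrt{3} \sqrt{\pi}}{144}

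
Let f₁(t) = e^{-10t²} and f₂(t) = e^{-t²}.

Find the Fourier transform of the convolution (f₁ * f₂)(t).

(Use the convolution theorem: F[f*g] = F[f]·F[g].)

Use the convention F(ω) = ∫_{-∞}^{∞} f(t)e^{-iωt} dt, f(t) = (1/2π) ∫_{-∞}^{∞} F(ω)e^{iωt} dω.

F[f₁*f₂](ω) = \frac{\sqrt{10} \pi e^{- \frac{11 \omega^{2}}{40}}}{10}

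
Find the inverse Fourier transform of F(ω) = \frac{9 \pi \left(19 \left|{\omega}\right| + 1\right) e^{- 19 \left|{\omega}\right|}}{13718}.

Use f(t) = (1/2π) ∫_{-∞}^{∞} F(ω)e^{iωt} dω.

f(t) = \frac{9}{\left(t^{2} + 361\right)^{2}}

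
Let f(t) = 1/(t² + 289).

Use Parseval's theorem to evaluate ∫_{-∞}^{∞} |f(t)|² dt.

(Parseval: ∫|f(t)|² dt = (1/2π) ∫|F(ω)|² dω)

∫|f(t)|² dt = \frac{\pi}{9826}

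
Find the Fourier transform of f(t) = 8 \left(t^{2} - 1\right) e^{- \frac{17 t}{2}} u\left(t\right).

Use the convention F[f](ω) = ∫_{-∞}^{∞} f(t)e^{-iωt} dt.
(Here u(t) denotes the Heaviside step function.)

F(ω) = \frac{16 \left(16 i \omega - \left(2 i \omega + 17\right)^{3} + 136\right)}{\left(2 i \omega + 17\right)^{4}}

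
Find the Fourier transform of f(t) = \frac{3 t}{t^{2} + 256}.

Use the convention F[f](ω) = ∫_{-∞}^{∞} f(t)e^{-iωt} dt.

F(ω) = - 3 i \pi e^{- 16 \left|{\omega}\right|} \operatorname{sign}{\left(\omega \right)}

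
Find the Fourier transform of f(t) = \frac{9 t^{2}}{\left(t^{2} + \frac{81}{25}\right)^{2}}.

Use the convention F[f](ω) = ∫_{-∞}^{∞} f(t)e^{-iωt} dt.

F(ω) = \frac{\pi \left(5 - 9 \left|{\omega}\right|\right) e^{- \frac{9 \left|{\omega}\right|}{5}}}{2}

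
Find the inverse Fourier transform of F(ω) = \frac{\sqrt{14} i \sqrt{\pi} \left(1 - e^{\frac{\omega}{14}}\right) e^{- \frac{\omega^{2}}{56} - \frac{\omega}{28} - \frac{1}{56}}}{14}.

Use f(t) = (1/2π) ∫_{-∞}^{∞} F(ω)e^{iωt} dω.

f(t) = 2 e^{- 14 t^{2}} \sin{\left(t \right)}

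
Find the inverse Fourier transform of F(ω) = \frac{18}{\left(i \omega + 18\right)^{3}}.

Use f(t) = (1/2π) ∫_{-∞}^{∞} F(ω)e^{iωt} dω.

f(t) = 9 t^{2} e^{- 18 t} u\left(t\right)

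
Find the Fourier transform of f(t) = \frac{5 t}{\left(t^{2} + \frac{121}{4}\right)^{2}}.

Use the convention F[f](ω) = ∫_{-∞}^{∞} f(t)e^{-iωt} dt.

F(ω) = - \frac{5 i \pi \omega e^{- \frac{11 \left|{\omega}\right|}{2}}}{11}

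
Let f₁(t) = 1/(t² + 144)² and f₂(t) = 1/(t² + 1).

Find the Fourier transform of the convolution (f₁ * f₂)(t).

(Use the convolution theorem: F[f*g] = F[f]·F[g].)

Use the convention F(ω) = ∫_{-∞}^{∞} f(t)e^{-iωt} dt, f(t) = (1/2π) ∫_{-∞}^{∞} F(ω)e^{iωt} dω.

F[f₁*f₂](ω) = \frac{\pi^{2} \left(12 \left|{\omega}\right| + 1\right) e^{- 13 \left|{\omega}\right|}}{3456}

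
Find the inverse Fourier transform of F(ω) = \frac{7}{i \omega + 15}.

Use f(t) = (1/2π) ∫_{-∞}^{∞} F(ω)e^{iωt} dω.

f(t) = 7 e^{- 15 t} u\left(t\right)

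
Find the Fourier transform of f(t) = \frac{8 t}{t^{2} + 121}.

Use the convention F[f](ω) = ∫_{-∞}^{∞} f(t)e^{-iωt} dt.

F(ω) = - 8 i \pi e^{- 11 \left|{\omega}\right|} \operatorname{sign}{\left(\omega \right)}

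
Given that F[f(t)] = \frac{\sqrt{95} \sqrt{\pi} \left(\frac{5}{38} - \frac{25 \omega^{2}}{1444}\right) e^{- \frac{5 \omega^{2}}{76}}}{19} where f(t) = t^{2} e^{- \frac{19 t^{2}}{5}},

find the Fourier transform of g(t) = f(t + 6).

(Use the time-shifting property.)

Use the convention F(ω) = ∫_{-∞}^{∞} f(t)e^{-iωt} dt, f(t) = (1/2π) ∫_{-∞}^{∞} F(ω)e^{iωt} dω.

F[g](ω) = \frac{5 \sqrt{95} \sqrt{\pi} \left(38 - 5 \omega^{2}\right) e^{\frac{\omega \left(- 5 \omega + 456 i\right)}{76}}}{27436}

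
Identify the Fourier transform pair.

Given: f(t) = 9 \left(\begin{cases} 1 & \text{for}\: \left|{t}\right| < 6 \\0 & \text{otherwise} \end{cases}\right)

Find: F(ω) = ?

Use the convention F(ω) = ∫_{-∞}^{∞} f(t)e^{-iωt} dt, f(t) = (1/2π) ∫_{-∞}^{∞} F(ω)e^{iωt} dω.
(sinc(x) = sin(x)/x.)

F(ω) = 108 \operatorname{sinc}{\left(6 \omega \right)}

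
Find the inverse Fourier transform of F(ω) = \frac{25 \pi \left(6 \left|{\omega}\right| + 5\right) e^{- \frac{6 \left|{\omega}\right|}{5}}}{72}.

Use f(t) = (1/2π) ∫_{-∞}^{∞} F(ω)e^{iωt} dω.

f(t) = \frac{6}{\left(t^{2} + \frac{36}{25}\right)^{2}}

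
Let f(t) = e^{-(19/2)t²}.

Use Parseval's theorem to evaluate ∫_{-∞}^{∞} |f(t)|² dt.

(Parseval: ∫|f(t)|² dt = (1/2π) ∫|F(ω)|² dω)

∫|f(t)|² dt = \frac{\sqrt{19} \sqrt{\pi}}{19}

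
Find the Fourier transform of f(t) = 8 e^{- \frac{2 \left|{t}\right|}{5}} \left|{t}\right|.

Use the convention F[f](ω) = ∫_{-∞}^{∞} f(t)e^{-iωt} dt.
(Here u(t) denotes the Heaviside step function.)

F(ω) = \frac{400 \left(4 - 25 \omega^{2}\right)}{\left(25 \omega^{2} + 4\right)^{2}}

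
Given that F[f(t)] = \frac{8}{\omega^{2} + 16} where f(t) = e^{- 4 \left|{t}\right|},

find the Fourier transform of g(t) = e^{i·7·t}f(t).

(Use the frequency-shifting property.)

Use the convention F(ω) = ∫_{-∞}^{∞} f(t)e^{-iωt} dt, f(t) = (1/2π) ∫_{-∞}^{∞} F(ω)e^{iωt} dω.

F[g](ω) = \frac{8}{\left(\omega - 7\right)^{2} + 16}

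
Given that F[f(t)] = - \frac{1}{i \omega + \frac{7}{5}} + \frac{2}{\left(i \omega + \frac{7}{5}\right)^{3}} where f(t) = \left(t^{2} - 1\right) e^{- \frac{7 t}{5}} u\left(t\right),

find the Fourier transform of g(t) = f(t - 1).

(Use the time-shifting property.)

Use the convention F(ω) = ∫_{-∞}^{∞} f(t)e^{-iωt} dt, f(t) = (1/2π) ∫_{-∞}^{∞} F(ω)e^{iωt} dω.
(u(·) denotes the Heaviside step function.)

F[g](ω) = \frac{5 \left(250 i \omega - \left(5 i \omega + 7\right)^{3} + 350\right) e^{- i \omega}}{\left(5 i \omega + 7\right)^{4}}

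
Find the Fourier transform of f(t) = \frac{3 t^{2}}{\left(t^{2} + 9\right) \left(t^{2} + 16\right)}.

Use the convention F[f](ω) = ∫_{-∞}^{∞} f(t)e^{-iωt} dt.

F(ω) = \frac{3 \pi \left(4 - 3 e^{\left|{\omega}\right|}\right) e^{- 4 \left|{\omega}\right|}}{7}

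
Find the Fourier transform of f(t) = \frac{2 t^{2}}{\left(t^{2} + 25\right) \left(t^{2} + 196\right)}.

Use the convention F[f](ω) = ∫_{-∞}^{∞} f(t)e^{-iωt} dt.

F(ω) = \frac{2 \pi \left(14 - 5 e^{9 \left|{\omega}\right|}\right) e^{- 14 \left|{\omega}\right|}}{171}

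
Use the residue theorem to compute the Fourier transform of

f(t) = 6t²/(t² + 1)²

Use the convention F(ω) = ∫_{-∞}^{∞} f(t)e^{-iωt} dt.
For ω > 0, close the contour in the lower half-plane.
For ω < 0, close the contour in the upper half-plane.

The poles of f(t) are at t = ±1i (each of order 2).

Let g(z) = f(z)e^{-iωz}; for large |z| the factor e^{-iωz} decays in the lower half-plane when ω > 0 and in the upper half-plane when ω < 0.

Case ω > 0 (lower half-plane, clockwise contour ⇒ F(ω) = -2πi·ΣRes):
  Res_{z = - i} g(z) = \frac{3 i \left(1 - \omega\right) e^{- \omega}}{2} (pole of order 2)
  F(ω) = -2πi·ΣRes = 3 \pi \left(1 - \omega\right) e^{- \omega}

Case ω < 0 (upper half-plane, counterclockwise contour ⇒ F(ω) = +2πi·ΣRes):
  Res_{z = i} g(z) = \frac{3 i \left(- \omega - 1\right) e^{\omega}}{2} (pole of order 2)
  F(ω) = 2πi·ΣRes = 3 \pi \left(\omega + 1\right) e^{\omega}

Both cases combine into a single formula in |ω|:

F(ω) = 3 \pi \left(1 - \left|{\omega}\right|\right) e^{- \left|{\omega}\right|}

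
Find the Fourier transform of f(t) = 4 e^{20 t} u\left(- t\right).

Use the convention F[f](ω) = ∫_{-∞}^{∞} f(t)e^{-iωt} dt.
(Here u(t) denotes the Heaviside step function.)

F(ω) = - \frac{4}{i \omega - 20}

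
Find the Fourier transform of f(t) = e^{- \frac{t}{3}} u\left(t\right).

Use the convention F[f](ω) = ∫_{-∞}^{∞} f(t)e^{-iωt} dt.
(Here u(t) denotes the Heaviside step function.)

F(ω) = \frac{3}{3 i \omega + 1}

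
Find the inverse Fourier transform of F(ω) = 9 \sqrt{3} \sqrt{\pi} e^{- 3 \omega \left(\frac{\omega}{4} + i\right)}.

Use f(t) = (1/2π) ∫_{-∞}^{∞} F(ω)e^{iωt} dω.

f(t) = 9 e^{- \frac{\left(t - 3\right)^{2}}{3}}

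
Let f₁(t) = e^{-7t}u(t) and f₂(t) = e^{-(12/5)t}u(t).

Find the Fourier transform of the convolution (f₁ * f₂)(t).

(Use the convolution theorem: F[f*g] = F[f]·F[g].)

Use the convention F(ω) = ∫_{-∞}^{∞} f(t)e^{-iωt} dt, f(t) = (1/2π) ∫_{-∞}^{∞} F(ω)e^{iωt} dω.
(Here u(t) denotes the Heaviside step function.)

F[f₁*f₂](ω) = \frac{5}{\left(i \omega + 7\right) \left(5 i \omega + 12\right)}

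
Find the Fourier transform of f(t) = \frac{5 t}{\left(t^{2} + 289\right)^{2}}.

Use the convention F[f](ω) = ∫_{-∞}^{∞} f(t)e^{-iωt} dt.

F(ω) = - \frac{5 i \pi \omega e^{- 17 \left|{\omega}\right|}}{34}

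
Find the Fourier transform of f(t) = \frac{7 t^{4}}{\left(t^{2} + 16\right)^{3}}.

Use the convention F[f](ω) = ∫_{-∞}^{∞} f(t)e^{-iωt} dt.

F(ω) = \frac{7 \pi \left(16 \omega^{2} - 20 \left|{\omega}\right| + 3\right) e^{- 4 \left|{\omega}\right|}}{32}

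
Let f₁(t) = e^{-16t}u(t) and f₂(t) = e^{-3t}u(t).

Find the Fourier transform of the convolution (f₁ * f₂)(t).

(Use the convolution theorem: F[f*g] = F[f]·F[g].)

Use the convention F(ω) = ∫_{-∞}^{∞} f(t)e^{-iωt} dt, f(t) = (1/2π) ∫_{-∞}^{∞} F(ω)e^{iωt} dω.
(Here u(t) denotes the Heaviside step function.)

F[f₁*f₂](ω) = \frac{1}{\left(i \omega + 3\right) \left(i \omega + 16\right)}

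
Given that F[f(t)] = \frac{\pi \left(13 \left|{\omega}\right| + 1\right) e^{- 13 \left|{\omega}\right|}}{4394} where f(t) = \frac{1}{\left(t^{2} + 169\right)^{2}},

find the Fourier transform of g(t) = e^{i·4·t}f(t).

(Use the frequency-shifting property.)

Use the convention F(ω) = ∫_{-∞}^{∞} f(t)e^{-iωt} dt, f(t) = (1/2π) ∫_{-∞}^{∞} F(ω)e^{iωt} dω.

F[g](ω) = \frac{\pi \left(13 \left|{\omega - 4}\right| + 1\right) e^{- 13 \left|{\omega - 4}\right|}}{4394}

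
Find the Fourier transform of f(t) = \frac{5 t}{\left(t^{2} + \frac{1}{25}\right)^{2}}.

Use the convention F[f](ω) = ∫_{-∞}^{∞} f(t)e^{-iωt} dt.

F(ω) = - \frac{25 i \pi \omega e^{- \frac{\left|{\omega}\right|}{5}}}{2}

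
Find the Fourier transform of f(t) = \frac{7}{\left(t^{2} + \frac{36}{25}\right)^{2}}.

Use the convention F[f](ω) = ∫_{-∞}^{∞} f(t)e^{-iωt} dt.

F(ω) = \frac{175 \pi \left(6 \left|{\omega}\right| + 5\right) e^{- \frac{6 \left|{\omega}\right|}{5}}}{432}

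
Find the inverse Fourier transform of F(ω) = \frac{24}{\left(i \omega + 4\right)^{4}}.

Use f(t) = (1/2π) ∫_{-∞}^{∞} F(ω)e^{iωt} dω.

f(t) = 4 t^{3} e^{- 4 t} u\left(t\right)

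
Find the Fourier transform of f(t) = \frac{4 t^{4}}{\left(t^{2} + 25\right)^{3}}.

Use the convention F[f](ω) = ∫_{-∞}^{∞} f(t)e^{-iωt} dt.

F(ω) = \frac{\pi \left(25 \omega^{2} - 25 \left|{\omega}\right| + 3\right) e^{- 5 \left|{\omega}\right|}}{10}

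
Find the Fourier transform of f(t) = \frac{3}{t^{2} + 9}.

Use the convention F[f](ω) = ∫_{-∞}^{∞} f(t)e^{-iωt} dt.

F(ω) = \pi e^{- 3 \left|{\omega}\right|}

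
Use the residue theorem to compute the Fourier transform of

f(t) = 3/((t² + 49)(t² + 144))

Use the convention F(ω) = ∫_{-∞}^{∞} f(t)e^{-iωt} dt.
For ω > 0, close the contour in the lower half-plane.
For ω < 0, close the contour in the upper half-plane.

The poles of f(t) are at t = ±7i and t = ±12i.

Let g(z) = f(z)e^{-iωz}; for large |z| the factor e^{-iωz} decays in the lower half-plane when ω > 0 and in the upper half-plane when ω < 0.

Case ω > 0 (lower half-plane, clockwise contour ⇒ F(ω) = -2πi·ΣRes):
  Res_{z = - 7 i} g(z) = \frac{3 i e^{- 7 \omega}}{1330}
  Res_{z = - 12 i} g(z) = - \frac{i e^{- 12 \omega}}{760}
  F(ω) = -2πi·ΣRes = \frac{\pi \left(12 e^{5 \omega} - 7\right) e^{- 12 \omega}}{2660}

Case ω < 0 (upper half-plane, counterclockwise contour ⇒ F(ω) = +2πi·ΣRes):
  Res_{z = 7 i} g(z) = - \frac{3 i e^{7 \omega}}{1330}
  Res_{z = 12 i} g(z) = \frac{i e^{12 \omega}}{760}
  F(ω) = 2πi·ΣRes = \frac{\pi \left(12 - 7 e^{5 \omega}\right) e^{7 \omega}}{2660}

Both cases combine into a single formula in |ω|:

F(ω) = \frac{\pi \left(12 e^{5 \left|{\omega}\right|} - 7\right) e^{- 12 \left|{\omega}\right|}}{2660}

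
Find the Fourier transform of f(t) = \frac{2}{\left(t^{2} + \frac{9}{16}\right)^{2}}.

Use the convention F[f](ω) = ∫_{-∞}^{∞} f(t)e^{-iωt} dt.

F(ω) = \frac{16 \pi \left(3 \left|{\omega}\right| + 4\right) e^{- \frac{3 \left|{\omega}\right|}{4}}}{27}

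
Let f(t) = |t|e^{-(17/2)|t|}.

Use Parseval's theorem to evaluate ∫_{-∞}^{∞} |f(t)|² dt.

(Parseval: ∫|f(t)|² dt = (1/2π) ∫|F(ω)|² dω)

∫|f(t)|² dt = \frac{4}{4913}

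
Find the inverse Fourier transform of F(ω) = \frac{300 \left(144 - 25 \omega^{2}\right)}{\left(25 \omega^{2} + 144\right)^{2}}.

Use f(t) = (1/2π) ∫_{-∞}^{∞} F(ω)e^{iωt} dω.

f(t) = 6 e^{- \frac{12 \left|{t}\right|}{5}} \left|{t}\right|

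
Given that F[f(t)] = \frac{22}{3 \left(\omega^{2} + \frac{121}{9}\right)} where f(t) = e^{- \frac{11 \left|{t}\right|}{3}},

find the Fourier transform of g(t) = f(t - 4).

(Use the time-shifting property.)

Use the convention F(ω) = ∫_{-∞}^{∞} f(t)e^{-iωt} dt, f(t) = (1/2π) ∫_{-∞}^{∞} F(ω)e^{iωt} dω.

F[g](ω) = \frac{66 e^{- 4 i \omega}}{9 \omega^{2} + 121}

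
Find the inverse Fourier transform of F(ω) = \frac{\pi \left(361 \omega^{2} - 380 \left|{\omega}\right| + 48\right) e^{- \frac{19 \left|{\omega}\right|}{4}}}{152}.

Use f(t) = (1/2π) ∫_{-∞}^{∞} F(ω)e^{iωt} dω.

f(t) = \frac{4 t^{4}}{\left(t^{2} + \frac{361}{16}\right)^{3}}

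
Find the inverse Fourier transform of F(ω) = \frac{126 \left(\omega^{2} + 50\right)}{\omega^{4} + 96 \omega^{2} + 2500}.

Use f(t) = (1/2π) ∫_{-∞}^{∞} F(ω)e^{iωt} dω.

f(t) = 9 e^{- 7 \left|{t}\right|} \cos{\left(\left|{t}\right| \right)}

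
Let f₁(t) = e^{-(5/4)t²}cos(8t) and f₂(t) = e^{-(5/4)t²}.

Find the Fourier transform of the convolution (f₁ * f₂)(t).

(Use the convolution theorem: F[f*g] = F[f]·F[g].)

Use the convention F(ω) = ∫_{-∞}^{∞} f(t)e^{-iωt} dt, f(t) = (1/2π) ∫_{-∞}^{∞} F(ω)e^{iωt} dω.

F[f₁*f₂](ω) = \frac{2 \pi \left(e^{\frac{32 \omega}{5}} + 1\right) e^{- \frac{2 \omega^{2}}{5} - \frac{16 \omega}{5} - \frac{64}{5}}}{5}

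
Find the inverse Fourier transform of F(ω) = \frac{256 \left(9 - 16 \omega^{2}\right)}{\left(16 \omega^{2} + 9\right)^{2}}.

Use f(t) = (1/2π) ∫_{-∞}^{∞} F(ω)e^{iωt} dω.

f(t) = 8 e^{- \frac{3 \left|{t}\right|}{4}} \left|{t}\right|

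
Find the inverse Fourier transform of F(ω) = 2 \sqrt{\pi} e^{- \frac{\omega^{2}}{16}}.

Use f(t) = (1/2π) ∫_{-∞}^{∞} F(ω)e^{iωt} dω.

f(t) = 4 e^{- 4 t^{2}}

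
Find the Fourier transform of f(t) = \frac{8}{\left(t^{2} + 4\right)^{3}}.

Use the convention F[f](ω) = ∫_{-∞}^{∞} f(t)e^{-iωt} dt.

F(ω) = \frac{\pi \left(4 \omega^{2} + 6 \left|{\omega}\right| + 3\right) e^{- 2 \left|{\omega}\right|}}{32}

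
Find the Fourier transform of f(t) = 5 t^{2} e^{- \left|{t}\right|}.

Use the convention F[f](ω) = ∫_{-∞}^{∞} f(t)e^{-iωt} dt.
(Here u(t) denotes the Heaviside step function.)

F(ω) = \frac{20 \left(1 - 3 \omega^{2}\right)}{\left(\omega^{2} + 1\right)^{3}}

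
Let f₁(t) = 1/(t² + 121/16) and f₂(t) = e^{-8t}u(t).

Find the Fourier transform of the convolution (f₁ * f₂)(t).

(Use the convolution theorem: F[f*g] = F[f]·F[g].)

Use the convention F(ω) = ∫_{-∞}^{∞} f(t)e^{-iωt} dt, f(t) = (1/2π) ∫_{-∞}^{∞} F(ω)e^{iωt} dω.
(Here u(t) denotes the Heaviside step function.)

F[f₁*f₂](ω) = \frac{4 \pi e^{- \frac{11 \left|{\omega}\right|}{4}}}{11 \left(i \omega + 8\right)}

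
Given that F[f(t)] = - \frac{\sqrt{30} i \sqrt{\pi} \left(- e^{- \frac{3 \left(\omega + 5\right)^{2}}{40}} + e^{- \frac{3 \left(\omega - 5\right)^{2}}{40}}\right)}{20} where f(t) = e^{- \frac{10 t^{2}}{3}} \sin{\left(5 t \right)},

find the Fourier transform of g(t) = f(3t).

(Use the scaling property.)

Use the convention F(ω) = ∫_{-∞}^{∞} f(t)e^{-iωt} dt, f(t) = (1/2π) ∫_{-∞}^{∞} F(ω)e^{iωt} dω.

F[g](ω) = \frac{\sqrt{30} i \sqrt{\pi} \left(1 - e^{\frac{\omega}{2}}\right) e^{- \frac{\omega^{2}}{120} - \frac{\omega}{4} - \frac{15}{8}}}{60}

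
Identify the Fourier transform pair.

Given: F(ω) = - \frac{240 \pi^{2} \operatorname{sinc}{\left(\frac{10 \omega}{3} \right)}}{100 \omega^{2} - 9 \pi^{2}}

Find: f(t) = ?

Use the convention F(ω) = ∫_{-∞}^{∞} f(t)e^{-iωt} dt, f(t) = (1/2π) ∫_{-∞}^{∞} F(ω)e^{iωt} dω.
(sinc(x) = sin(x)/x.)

f(t) = 8 \left(\begin{cases} \frac{\cos{\left(\frac{3 \pi t}{10} \right)}}{2} + \frac{1}{2} & \text{for}\: \left|{t}\right| < \frac{10}{3} \\0 & \text{otherwise} \end{cases}\right)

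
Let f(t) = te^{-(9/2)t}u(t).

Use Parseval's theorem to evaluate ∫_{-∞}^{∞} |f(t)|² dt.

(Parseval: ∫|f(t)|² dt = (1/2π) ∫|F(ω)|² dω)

∫|f(t)|² dt = \frac{2}{729}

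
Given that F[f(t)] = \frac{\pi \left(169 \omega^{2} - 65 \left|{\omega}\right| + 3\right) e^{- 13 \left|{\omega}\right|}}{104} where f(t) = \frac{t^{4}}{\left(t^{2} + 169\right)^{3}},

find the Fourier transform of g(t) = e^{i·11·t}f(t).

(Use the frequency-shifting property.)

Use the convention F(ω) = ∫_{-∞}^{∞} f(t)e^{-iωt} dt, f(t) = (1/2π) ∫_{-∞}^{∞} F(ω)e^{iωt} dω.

F[g](ω) = \frac{\pi \left(169 \left(\omega - 11\right)^{2} - 65 \left|{\omega - 11}\right| + 3\right) e^{- 13 \left|{\omega - 11}\right|}}{104}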